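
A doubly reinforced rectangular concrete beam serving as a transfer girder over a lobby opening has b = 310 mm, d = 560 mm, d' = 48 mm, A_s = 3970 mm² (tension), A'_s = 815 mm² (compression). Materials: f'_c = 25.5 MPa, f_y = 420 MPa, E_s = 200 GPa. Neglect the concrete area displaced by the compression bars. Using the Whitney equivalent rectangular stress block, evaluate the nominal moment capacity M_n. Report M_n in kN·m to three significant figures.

M_n ≈ 787 kN·m

Assume both tension and compression steel yield.
Net tension couple steel: A_s − A'_s = 3155 mm².
a = (A_s − A'_s) f_y / (0.85 f'_c b) = 1325100/(0.85 × 25.5 × 310) = 197.21 mm.
c = a/β₁ = 197.21/0.85 = 232.01 mm; ε'_s = 0.003(c − d')/c = 0.0024 ≥ f_y/E_s = 0.0021, so compression steel does yield.
M_n = (A_s − A'_s) f_y (d − a/2) + A'_s f_y (d − d') = [1325100 × (560 − 98.605) + 342300 × (560 − 48)] × 10⁻⁶ = 611.39 + 175.26 = 786.65 kN·m.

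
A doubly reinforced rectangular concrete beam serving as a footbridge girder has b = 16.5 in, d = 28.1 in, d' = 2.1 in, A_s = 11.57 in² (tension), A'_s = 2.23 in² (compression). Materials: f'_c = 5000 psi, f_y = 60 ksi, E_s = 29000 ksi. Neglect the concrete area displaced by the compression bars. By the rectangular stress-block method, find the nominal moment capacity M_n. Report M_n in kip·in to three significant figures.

M_n ≈ 17000 kip·in

Assume both steels yield.
a = (A_s − A'_s) f_y/(0.85 f'_c b) = (11.57 − 2.23) × 60/(0.85 × 5 × 16.5) = 7.991 in.
c = a/β₁ = 7.991/0.8 = 9.989 in; ε'_s = 0.003(c − d')/c = 0.0024 ≥ ε_y = 0.0021, so the compression steel yields.
M_n = (A_s − A'_s) f_y (d − a/2) + A'_s f_y (d − d') = 560.4 × (28.1 − 3.9955) + 133.8 × (28.1 − 2.1) = 13508.2 + 3478.8 = 16987.0 kip·in.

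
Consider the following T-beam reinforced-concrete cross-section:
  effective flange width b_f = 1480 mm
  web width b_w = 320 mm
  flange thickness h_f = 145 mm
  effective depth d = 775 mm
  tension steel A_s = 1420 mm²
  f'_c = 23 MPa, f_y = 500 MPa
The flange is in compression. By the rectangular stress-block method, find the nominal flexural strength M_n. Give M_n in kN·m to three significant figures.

M_n ≈ 542 kN·m

Tension: T = A_s f_y = 1420 × 500 = 710000 N.
Try a within the flange: a = T/(0.85 f'_c b_f) = 710000/(0.85 × 23 × 1480) = 24.54 mm.
Since a = 24.54 ≤ h_f = 145 mm, the stress block lies entirely in the flange; analyse as a rectangular beam of width b_f.
M_n = T(d − a/2) = 710000 × (775 − 12.27) = 541.54 × 10⁶ N·mm.
M_n = 541.54 kN·m.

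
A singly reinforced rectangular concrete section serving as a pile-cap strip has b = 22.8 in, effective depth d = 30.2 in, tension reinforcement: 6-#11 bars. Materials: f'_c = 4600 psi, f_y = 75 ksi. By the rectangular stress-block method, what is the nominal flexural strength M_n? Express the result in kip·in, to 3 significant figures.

M_n ≈ 18400 kip·in

A_s = 6 × 1.56 = 9.36 in².
T = A_s f_y = 9.36 × 75 = 702 kips.
a = T/(0.85 f'_c b) = 702/(0.85 × 4.6 × 22.8) = 7.875 in.
M_n = T(d − a/2) = 702 × (30.2 − 3.9375) = 18436.3 kip·in.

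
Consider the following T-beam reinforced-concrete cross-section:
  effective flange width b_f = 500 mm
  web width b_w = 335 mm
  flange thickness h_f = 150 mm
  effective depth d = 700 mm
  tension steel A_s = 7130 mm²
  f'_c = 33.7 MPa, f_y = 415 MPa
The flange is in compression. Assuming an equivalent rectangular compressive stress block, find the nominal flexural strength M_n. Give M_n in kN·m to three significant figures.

M_n ≈ 1750 kN·m

Tension: T = A_s f_y = 7130 × 415 = 2958950 N.
Try a within the flange: a = T/(0.85 f'_c b_f) = 2958950/(0.85 × 33.7 × 500) = 206.59 mm.
a = 206.59 > h_f = 150 mm: the block extends into the web. Split into flange-overhang and web parts.
C_f = 0.85 f'_c (b_f − b_w) h_f = 0.85 × 33.7 × (500 − 335) × 150 = 708964 N.
Remaining web compression depth: a_w = (T − C_f)/(0.85 f'_c b_w) = (2958950 − 708964)/(0.85 × 33.7 × 335) = 234.47 mm.
M_n = C_f(d − h_f/2) + (T − C_f)(d − a_w/2) = 708964 × (700 − 75) + 2249986 × (700 − 117.235) = 443.10 + 1311.21 = 1754.31 × 10⁶ N·mm.
M_n = 1754.31 kN·m.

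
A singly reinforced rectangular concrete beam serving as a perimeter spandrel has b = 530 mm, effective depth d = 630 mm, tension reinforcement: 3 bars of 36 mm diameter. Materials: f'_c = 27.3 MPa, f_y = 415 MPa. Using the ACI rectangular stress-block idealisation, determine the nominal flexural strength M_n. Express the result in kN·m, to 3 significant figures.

A_s = 3 × 1018 = 3054 mm².
T = A_s f_y = 3054 × 415 = 1267410 N = 1267.41 kN.
From C = T: a = T/(0.85 f'_c b) = 1267410/(0.85 × 27.3 × 530) = 103.05 mm.
M_n = T(d − a/2) = 1267.41 kN × (630 − 51.525) mm = 733.16 kN·m.

M_n ≈ 733 kN·m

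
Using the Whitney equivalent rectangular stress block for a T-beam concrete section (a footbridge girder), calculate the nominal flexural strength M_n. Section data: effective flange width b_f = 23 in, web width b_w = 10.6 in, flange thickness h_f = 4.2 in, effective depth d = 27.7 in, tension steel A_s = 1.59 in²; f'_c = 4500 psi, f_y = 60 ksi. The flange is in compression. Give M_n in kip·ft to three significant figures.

M_n ≈ 216 kip·ft

Tension: T = A_s f_y = 1.59 × 60 = 95.4 kips.
Try a within the flange: a = T/(0.85 f'_c b_f) = 95.4/(0.85 × 4.5 × 23) = 1.084 in.
Since a = 1.084 ≤ h_f = 4.2 in, the stress block lies entirely in the flange; analyse as a rectangular beam of width b_f.
M_n = T(d − a/2) = 95.4 × (27.7 − 0.542) = 2590.9 kip·in.
M_n = 2590.9/12 = 215.91 kip·ft.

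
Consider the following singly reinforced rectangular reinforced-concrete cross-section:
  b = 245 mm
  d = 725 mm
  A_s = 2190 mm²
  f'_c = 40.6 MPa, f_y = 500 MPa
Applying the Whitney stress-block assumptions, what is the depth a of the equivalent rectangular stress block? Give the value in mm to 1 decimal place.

T = A_s f_y = 2190 × 500 = 1095000 N = 1095 kN.
Setting C = 0.85 f'_c a b equal to T: a = 1095000/(0.85 × 40.6 × 245) = 129.5 mm.

a ≈ 129.5 mm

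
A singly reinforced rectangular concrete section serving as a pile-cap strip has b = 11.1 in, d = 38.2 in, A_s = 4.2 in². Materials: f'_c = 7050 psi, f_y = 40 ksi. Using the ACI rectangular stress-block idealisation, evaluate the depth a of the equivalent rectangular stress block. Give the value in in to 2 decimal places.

a ≈ 2.53 in

T = A_s f_y = 4.2 × 40 = 168 kips.
a = T/(0.85 f'_c b) = 168/(0.85 × 7.05 × 11.1) = 2.53 in.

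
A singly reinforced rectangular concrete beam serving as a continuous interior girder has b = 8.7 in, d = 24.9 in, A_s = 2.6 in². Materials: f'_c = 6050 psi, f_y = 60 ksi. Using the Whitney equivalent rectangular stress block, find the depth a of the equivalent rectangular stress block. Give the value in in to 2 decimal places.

a ≈ 3.49 in

T = A_s f_y = 2.6 × 60 = 156 kips.
a = T/(0.85 f'_c b) = 156/(0.85 × 6.05 × 8.7) = 3.49 in.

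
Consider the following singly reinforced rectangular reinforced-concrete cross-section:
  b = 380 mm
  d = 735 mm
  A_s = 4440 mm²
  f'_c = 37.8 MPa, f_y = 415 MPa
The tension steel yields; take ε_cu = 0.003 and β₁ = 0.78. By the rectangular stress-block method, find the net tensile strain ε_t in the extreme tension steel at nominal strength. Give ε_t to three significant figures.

a = A_s f_y/(0.85 f'_c b) = 150.92 mm.
β₁ = 0.78, so c = a/β₁ = 150.92/0.78 = 193.49 mm.
From the linear strain diagram with ε_cu = 0.003: ε_t = 0.003 (d − c)/c = 0.003 × (735 − 193.49)/193.49 = 0.00840.
Since ε_t ≥ 0.005, the section is tension-controlled.

ε_t ≈ 0.00840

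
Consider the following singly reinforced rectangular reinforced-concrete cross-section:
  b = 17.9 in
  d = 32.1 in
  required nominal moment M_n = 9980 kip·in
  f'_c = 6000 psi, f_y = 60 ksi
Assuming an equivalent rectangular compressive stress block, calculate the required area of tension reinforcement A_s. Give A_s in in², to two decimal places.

From M_n = 0.85 f'_c a b (d − a/2):
a = d − √(d² − 2M_n/(0.85 f'_c b)) = 32.1 − √(32.1² − 2 × 9980/(0.85 × 6 × 17.9)) = 3.608 in.
A_s = 0.85 f'_c a b / f_y = 0.85 × 6 × 3.608 × 17.9 / 60 = 5.490 in².

A_s ≈ 5.49 in²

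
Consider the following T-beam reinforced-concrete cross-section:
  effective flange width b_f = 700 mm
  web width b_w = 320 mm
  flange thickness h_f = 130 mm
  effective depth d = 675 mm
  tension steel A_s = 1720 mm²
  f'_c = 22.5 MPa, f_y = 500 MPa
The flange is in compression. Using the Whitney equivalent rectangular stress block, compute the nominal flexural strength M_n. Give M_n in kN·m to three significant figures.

M_n ≈ 553 kN·m

Tension: T = A_s f_y = 1720 × 500 = 860000 N.
Try a within the flange: a = T/(0.85 f'_c b_f) = 860000/(0.85 × 22.5 × 700) = 64.24 mm.
Since a = 64.24 ≤ h_f = 130 mm, the stress block lies entirely in the flange; analyse as a rectangular beam of width b_f.
M_n = T(d − a/2) = 860000 × (675 − 32.12) = 552.88 × 10⁶ N·mm.
M_n = 552.88 kN·m.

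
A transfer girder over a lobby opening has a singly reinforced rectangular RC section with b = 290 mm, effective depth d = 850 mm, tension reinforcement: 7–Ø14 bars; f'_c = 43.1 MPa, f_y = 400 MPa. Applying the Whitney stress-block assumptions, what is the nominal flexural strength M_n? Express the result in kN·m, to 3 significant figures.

A_s = 7 × 154 = 1078 mm².
T = A_s f_y = 1078 × 400 = 431200 N = 431.2 kN.
From C = T: a = T/(0.85 f'_c b) = 431200/(0.85 × 43.1 × 290) = 40.59 mm.
M_n = T(d − a/2) = 431.2 kN × (850 − 20.295) mm = 357.77 kN·m.

M_n ≈ 358 kN·m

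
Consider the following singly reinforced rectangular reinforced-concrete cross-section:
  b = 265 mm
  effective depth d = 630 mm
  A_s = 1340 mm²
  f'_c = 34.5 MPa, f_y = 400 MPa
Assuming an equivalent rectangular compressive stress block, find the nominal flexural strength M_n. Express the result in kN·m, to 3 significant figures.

M_n ≈ 319 kN·m

T = A_s f_y = 1340 × 400 = 536000 N = 536 kN.
From C = T: a = T/(0.85 f'_c b) = 536000/(0.85 × 34.5 × 265) = 68.97 mm.
M_n = T(d − a/2) = 536 kN × (630 − 34.485) mm = 319.20 kN·m.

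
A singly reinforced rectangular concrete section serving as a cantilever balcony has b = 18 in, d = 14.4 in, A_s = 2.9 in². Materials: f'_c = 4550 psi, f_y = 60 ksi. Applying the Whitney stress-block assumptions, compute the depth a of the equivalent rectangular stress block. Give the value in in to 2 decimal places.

a ≈ 2.50 in

T = A_s f_y = 2.9 × 60 = 174 kips.
a = T/(0.85 f'_c b) = 174/(0.85 × 4.55 × 18) = 2.50 in.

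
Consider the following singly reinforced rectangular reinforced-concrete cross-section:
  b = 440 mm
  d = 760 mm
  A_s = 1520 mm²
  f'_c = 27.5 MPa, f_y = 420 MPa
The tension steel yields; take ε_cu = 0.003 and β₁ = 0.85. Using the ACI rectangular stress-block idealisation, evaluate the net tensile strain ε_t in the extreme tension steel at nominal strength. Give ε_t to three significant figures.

a = A_s f_y/(0.85 f'_c b) = 62.07 mm.
β₁ = 0.85, so c = a/β₁ = 62.07/0.85 = 73.02 mm.
From the linear strain diagram with ε_cu = 0.003: ε_t = 0.003 (d − c)/c = 0.003 × (760 − 73.02)/73.02 = 0.0282.
Since ε_t ≥ 0.005, the section is tension-controlled.

ε_t ≈ 0.0282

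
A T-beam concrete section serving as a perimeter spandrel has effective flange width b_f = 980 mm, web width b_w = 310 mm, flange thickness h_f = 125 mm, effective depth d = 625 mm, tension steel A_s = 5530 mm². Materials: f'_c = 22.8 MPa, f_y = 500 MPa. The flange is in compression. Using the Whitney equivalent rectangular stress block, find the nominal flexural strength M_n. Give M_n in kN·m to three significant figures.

M_n ≈ 1520 kN·m

Tension: T = A_s f_y = 5530 × 500 = 2765000 N.
Try a within the flange: a = T/(0.85 f'_c b_f) = 2765000/(0.85 × 22.8 × 980) = 145.58 mm.
a = 145.58 > h_f = 125 mm: the block extends into the web. Split into flange-overhang and web parts.
C_f = 0.85 f'_c (b_f − b_w) h_f = 0.85 × 22.8 × (980 − 310) × 125 = 1623075 N.
Remaining web compression depth: a_w = (T − C_f)/(0.85 f'_c b_w) = (2765000 − 1623075)/(0.85 × 22.8 × 310) = 190.07 mm.
M_n = C_f(d − h_f/2) + (T − C_f)(d − a_w/2) = 1623075 × (625 − 62.5) + 1141925 × (625 − 95.035) = 912.98 + 605.18 = 1518.16 × 10⁶ N·mm.
M_n = 1518.16 kN·m.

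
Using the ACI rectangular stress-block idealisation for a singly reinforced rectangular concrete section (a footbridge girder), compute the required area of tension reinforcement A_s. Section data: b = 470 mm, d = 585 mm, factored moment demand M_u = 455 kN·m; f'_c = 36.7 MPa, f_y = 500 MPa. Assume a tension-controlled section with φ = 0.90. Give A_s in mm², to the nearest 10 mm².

A_s ≈ 1830 mm²

M_n = M_u/φ = 455/0.90 = 505.556 kN·m.
With M_n = 0.85 f'_c a b (d − a/2), solve the quadratic for a:
a = d − √(d² − 2M_n/(0.85 f'_c b)) = 585 − √(585² − 2 × 505.556×10⁶/(0.85 × 36.7 × 470)) = 62.26 mm.
A_s = 0.85 f'_c a b / f_y = 0.85 × 36.7 × 62.26 × 470 / 500 = 1825.7 mm².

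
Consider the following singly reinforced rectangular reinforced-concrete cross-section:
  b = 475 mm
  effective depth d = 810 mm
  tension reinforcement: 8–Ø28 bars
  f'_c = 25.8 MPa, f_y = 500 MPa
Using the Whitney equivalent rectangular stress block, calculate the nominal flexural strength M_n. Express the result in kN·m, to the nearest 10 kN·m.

A_s = 8 × 616 = 4928 mm².
T = A_s f_y = 4928 × 500 = 2464000 N = 2464 kN.
From C = T: a = T/(0.85 f'_c b) = 2464000/(0.85 × 25.8 × 475) = 236.54 mm.
M_n = T(d − a/2) = 2464 kN × (810 − 118.27) mm = 1704.42 kN·m.

M_n ≈ 1700 kN·m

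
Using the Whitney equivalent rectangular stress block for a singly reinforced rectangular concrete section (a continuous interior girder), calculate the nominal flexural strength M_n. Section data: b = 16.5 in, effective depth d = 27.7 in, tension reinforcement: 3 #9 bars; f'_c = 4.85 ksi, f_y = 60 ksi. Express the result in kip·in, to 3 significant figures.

M_n ≈ 4750 kip·in

A_s = 3 × 1 = 3 in².
T = A_s f_y = 3 × 60 = 180 kips.
a = T/(0.85 f'_c b) = 180/(0.85 × 4.85 × 16.5) = 2.646 in.
M_n = T(d − a/2) = 180 × (27.7 − 1.323) = 4747.9 kip·in.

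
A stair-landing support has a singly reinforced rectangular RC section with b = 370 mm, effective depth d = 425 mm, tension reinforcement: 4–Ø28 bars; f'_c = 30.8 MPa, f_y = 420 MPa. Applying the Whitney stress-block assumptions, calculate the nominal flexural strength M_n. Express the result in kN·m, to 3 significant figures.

M_n ≈ 385 kN·m

A_s = 4 × 616 = 2464 mm².
T = A_s f_y = 2464 × 420 = 1034880 N = 1034.88 kN.
From C = T: a = T/(0.85 f'_c b) = 1034880/(0.85 × 30.8 × 370) = 106.84 mm.
M_n = T(d − a/2) = 1034.88 kN × (425 − 53.42) mm = 384.54 kN·m.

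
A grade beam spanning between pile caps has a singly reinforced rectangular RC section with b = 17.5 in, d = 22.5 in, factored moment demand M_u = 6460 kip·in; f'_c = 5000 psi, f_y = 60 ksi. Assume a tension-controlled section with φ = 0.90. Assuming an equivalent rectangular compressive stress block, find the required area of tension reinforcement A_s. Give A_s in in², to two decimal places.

M_n = M_u/φ = 6460/0.90 = 7177.78 kip·in.
From M_n = 0.85 f'_c a b (d − a/2):
a = d − √(d² − 2M_n/(0.85 f'_c b)) = 22.5 − √(22.5² − 2 × 7177.78/(0.85 × 5 × 17.5)) = 4.802 in.
A_s = 0.85 f'_c a b / f_y = 0.85 × 5 × 4.802 × 17.5 / 60 = 5.952 in².

A_s ≈ 5.95 in²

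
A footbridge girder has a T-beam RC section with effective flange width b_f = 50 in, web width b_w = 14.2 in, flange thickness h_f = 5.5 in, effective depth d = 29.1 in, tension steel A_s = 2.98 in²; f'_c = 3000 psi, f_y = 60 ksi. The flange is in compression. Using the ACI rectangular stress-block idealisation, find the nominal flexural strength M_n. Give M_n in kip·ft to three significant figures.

Tension: T = A_s f_y = 2.98 × 60 = 178.8 kips.
Try a within the flange: a = T/(0.85 f'_c b_f) = 178.8/(0.85 × 3 × 50) = 1.402 in.
Since a = 1.402 ≤ h_f = 5.5 in, the stress block lies entirely in the flange; analyse as a rectangular beam of width b_f.
M_n = T(d − a/2) = 178.8 × (29.1 − 0.701) = 5077.7 kip·in.
M_n = 5077.7/12 = 423.14 kip·ft.

M_n ≈ 423 kip·ft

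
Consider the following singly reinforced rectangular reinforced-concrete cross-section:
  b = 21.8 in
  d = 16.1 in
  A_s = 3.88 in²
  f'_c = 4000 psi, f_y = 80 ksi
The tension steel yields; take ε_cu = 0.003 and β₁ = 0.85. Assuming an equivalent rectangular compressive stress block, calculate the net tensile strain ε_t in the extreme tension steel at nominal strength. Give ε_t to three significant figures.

ε_t ≈ 0.00680

a = A_s f_y/(0.85 f'_c b) = 4.188 in.
β₁ = 0.85, so c = a/β₁ = 4.188/0.85 = 4.927 in.
From the linear strain diagram with ε_cu = 0.003: ε_t = 0.003 (d − c)/c = 0.003 × (16.1 − 4.927)/4.927 = 0.00680.
Since ε_t ≥ 0.005, the section is tension-controlled.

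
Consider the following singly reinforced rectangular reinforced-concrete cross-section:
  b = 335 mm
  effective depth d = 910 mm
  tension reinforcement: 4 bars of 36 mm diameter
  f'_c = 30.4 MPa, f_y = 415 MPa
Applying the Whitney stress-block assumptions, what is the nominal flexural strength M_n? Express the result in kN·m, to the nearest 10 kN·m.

M_n ≈ 1370 kN·m

A_s = 4 × 1018 = 4072 mm².
T = A_s f_y = 4072 × 415 = 1689880 N = 1689.88 kN.
From C = T: a = T/(0.85 f'_c b) = 1689880/(0.85 × 30.4 × 335) = 195.22 mm.
M_n = T(d − a/2) = 1689.88 kN × (910 − 97.61) mm = 1372.84 kN·m.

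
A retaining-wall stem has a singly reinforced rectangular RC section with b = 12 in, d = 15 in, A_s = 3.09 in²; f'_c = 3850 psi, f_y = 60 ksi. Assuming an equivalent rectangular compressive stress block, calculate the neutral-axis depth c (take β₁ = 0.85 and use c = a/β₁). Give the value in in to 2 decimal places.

T = A_s f_y = 3.09 × 60 = 185.4 kips.
a = T/(0.85 f'_c b) = 185.4/(0.85 × 3.85 × 12) = 4.7212 in.
With β₁ = 0.85, c = a/β₁ = 4.7212/0.85 = 5.55 in.

c ≈ 5.55 in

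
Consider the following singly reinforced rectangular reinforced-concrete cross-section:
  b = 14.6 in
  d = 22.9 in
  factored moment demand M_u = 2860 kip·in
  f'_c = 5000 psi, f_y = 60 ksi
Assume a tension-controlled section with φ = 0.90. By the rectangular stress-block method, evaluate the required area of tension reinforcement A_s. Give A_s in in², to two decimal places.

A_s ≈ 2.44 in²

M_n = M_u/φ = 2860/0.90 = 3177.78 kip·in.
From M_n = 0.85 f'_c a b (d − a/2):
a = d − √(d² − 2M_n/(0.85 f'_c b)) = 22.9 − √(22.9² − 2 × 3177.78/(0.85 × 5 × 14.6)) = 2.358 in.
A_s = 0.85 f'_c a b / f_y = 0.85 × 5 × 2.358 × 14.6 / 60 = 2.439 in².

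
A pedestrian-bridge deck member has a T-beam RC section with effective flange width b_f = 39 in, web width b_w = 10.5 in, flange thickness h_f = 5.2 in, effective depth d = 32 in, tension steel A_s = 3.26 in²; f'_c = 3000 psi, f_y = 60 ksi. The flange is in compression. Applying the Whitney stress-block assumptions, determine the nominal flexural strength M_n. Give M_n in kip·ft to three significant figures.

M_n ≈ 506 kip·ft

Tension: T = A_s f_y = 3.26 × 60 = 195.6 kips.
Try a within the flange: a = T/(0.85 f'_c b_f) = 195.6/(0.85 × 3 × 39) = 1.967 in.
Since a = 1.967 ≤ h_f = 5.2 in, the stress block lies entirely in the flange; analyse as a rectangular beam of width b_f.
M_n = T(d − a/2) = 195.6 × (32 − 0.9835) = 6066.8 kip·in.
M_n = 6066.8/12 = 505.57 kip·ft.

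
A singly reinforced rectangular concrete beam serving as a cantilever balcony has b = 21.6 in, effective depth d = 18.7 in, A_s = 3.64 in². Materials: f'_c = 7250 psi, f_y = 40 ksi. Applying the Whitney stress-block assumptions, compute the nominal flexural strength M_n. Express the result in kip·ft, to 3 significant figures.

T = A_s f_y = 3.64 × 40 = 145.6 kips.
a = T/(0.85 f'_c b) = 145.6/(0.85 × 7.25 × 21.6) = 1.094 in.
M_n = T(d − a/2) = 145.6 × (18.7 − 0.547) = 2643.1 kip·in = 2643.1/12 = 220.26 kip·ft.

M_n ≈ 220 kip·ft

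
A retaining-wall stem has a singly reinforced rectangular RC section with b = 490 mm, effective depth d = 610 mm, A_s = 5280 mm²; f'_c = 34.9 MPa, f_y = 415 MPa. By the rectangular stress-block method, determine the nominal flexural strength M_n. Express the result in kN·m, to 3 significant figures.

T = A_s f_y = 5280 × 415 = 2191200 N = 2191.2 kN.
From C = T: a = T/(0.85 f'_c b) = 2191200/(0.85 × 34.9 × 490) = 150.74 mm.
M_n = T(d − a/2) = 2191.2 kN × (610 − 75.37) mm = 1171.48 kN·m.

M_n ≈ 1170 kN·m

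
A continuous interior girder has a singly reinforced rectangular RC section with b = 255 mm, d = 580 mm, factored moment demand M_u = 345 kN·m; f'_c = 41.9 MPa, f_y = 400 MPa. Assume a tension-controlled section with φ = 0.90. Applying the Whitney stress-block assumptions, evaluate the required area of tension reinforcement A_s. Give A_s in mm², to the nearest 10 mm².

M_n = M_u/φ = 345/0.90 = 383.333 kN·m.
With M_n = 0.85 f'_c a b (d − a/2), solve the quadratic for a:
a = d − √(d² − 2M_n/(0.85 f'_c b)) = 580 − √(580² − 2 × 383.333×10⁶/(0.85 × 41.9 × 255)) = 78.02 mm.
A_s = 0.85 f'_c a b / f_y = 0.85 × 41.9 × 78.02 × 255 / 400 = 1771.4 mm².

A_s ≈ 1770 mm²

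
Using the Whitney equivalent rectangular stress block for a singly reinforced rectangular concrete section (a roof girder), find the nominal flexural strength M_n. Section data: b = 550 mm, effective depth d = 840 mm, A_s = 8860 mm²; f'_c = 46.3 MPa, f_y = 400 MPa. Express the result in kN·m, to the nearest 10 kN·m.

M_n ≈ 2690 kN·m

T = A_s f_y = 8860 × 400 = 3544000 N = 3544 kN.
From C = T: a = T/(0.85 f'_c b) = 3544000/(0.85 × 46.3 × 550) = 163.73 mm.
M_n = T(d − a/2) = 3544 kN × (840 − 81.865) mm = 2686.83 kN·m.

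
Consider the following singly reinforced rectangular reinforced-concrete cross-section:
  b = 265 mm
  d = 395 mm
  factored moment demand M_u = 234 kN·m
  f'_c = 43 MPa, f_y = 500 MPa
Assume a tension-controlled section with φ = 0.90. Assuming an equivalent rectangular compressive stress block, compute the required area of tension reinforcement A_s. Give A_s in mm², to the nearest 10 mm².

M_n = M_u/φ = 234/0.90 = 260 kN·m.
With M_n = 0.85 f'_c a b (d − a/2), solve the quadratic for a:
a = d − √(d² − 2M_n/(0.85 f'_c b)) = 395 − √(395² − 2 × 260×10⁶/(0.85 × 43 × 265)) = 75.10 mm.
A_s = 0.85 f'_c a b / f_y = 0.85 × 43 × 75.10 × 265 / 500 = 1454.8 mm².

A_s ≈ 1450 mm²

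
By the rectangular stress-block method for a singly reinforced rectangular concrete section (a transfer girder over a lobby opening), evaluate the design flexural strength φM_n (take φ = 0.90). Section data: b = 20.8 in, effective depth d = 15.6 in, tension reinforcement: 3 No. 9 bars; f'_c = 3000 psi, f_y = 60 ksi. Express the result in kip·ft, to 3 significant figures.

φM_n ≈ 188 kip·ft

A_s = 3 × 1 = 3 in².
T = A_s f_y = 3 × 60 = 180 kips.
a = T/(0.85 f'_c b) = 180/(0.85 × 3 × 20.8) = 3.394 in.
M_n = T(d − a/2) = 180 × (15.6 − 1.697) = 2502.5 kip·in = 2502.5/12 = 208.54 kip·ft.
φM_n = 0.90 × 208.54 = 187.69 kip·ft.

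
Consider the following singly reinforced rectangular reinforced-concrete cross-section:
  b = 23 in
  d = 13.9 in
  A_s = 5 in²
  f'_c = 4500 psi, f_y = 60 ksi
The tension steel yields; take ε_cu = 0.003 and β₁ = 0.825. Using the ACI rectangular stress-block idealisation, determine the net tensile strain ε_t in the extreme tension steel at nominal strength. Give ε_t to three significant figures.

ε_t ≈ 0.00709

a = A_s f_y/(0.85 f'_c b) = 3.410 in.
β₁ = 0.825, so c = a/β₁ = 3.410/0.825 = 4.133 in.
From the linear strain diagram with ε_cu = 0.003: ε_t = 0.003 (d − c)/c = 0.003 × (13.9 − 4.133)/4.133 = 0.00709.
Since ε_t ≥ 0.005, the section is tension-controlled.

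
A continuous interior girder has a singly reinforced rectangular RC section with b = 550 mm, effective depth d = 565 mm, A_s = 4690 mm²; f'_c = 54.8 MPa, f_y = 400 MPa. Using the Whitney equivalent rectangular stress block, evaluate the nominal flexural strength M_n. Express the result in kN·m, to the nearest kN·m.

M_n ≈ 991 kN·m

T = A_s f_y = 4690 × 400 = 1876000 N = 1876 kN.
From C = T: a = T/(0.85 f'_c b) = 1876000/(0.85 × 54.8 × 550) = 73.23 mm.
M_n = T(d − a/2) = 1876 kN × (565 − 36.615) mm = 991.25 kN·m.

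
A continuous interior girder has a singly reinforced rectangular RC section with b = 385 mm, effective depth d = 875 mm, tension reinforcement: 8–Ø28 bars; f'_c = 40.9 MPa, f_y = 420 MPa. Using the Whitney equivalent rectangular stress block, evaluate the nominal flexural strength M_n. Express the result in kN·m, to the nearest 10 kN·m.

M_n ≈ 1650 kN·m

A_s = 8 × 616 = 4928 mm².
T = A_s f_y = 4928 × 420 = 2069760 N = 2069.76 kN.
From C = T: a = T/(0.85 f'_c b) = 2069760/(0.85 × 40.9 × 385) = 154.64 mm.
M_n = T(d − a/2) = 2069.76 kN × (875 − 77.32) mm = 1651.01 kN·m.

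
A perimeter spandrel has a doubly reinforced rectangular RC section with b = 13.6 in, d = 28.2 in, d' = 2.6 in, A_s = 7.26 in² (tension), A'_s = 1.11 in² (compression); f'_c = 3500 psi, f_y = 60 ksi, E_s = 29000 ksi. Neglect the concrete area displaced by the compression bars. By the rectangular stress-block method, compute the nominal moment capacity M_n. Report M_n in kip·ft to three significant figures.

M_n ≈ 869 kip·ft

Assume both steels yield.
a = (A_s − A'_s) f_y/(0.85 f'_c b) = (7.26 − 1.11) × 60/(0.85 × 3.5 × 13.6) = 9.120 in.
c = a/β₁ = 9.120/0.85 = 10.729 in; ε'_s = 0.003(c − d')/c = 0.0023 ≥ ε_y = 0.0021, so the compression steel yields.
M_n = (A_s − A'_s) f_y (d − a/2) + A'_s f_y (d − d') = 369 × (28.2 − 4.56) + 66.6 × (28.2 − 2.6) = 8723.2 + 1705.0 = 10428.2 kip·in = 10428.2/12 = 869.02 kip·ft.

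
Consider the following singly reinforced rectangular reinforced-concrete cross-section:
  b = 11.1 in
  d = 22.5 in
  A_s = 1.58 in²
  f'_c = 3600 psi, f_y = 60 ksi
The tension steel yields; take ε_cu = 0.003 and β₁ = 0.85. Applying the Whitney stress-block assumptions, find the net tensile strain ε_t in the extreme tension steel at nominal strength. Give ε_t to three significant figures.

a = A_s f_y/(0.85 f'_c b) = 2.791 in.
β₁ = 0.85, so c = a/β₁ = 2.791/0.85 = 3.284 in.
From the linear strain diagram with ε_cu = 0.003: ε_t = 0.003 (d − c)/c = 0.003 × (22.5 − 3.284)/3.284 = 0.0176.
Since ε_t ≥ 0.005, the section is tension-controlled.

ε_t ≈ 0.0176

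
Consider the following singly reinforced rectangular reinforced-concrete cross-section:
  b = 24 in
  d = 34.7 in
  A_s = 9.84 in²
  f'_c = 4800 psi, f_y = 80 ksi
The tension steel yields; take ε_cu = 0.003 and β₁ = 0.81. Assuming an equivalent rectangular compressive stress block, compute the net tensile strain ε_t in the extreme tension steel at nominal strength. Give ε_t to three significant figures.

ε_t ≈ 0.00749

a = A_s f_y/(0.85 f'_c b) = 8.039 in.
β₁ = 0.81, so c = a/β₁ = 8.039/0.81 = 9.925 in.
From the linear strain diagram with ε_cu = 0.003: ε_t = 0.003 (d − c)/c = 0.003 × (34.7 − 9.925)/9.925 = 0.00749.
Since ε_t ≥ 0.005, the section is tension-controlled.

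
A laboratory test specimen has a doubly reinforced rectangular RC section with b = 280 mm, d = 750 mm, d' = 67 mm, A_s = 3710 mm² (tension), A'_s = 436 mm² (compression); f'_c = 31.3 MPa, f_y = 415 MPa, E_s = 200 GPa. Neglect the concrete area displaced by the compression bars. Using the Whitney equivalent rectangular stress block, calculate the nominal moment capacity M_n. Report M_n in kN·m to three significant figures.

M_n ≈ 1020 kN·m

Assume both tension and compression steel yield.
Net tension couple steel: A_s − A'_s = 3274 mm².
a = (A_s − A'_s) f_y / (0.85 f'_c b) = 1358710/(0.85 × 31.3 × 280) = 182.39 mm.
c = a/β₁ = 182.39/0.826 = 220.81 mm; ε'_s = 0.003(c − d')/c = 0.0021 ≥ f_y/E_s = 0.0021, so compression steel does yield.
M_n = (A_s − A'_s) f_y (d − a/2) + A'_s f_y (d − d') = [1358710 × (750 − 91.195) + 180940 × (750 − 67)] × 10⁻⁶ = 895.12 + 123.58 = 1018.70 kN·m.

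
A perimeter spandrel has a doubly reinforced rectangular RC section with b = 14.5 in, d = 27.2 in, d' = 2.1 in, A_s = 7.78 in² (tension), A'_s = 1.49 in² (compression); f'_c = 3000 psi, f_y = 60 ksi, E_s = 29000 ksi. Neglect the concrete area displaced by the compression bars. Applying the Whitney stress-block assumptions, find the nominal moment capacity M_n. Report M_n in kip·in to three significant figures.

Assume both steels yield.
a = (A_s − A'_s) f_y/(0.85 f'_c b) = (7.78 − 1.49) × 60/(0.85 × 3 × 14.5) = 10.207 in.
c = a/β₁ = 10.207/0.85 = 12.008 in; ε'_s = 0.003(c − d')/c = 0.0025 ≥ ε_y = 0.0021, so the compression steel yields.
M_n = (A_s − A'_s) f_y (d − a/2) + A'_s f_y (d − d') = 377.4 × (27.2 − 5.1035) + 89.4 × (27.2 − 2.1) = 8339.2 + 2243.9 = 10583.1 kip·in.

M_n ≈ 10600 kip·in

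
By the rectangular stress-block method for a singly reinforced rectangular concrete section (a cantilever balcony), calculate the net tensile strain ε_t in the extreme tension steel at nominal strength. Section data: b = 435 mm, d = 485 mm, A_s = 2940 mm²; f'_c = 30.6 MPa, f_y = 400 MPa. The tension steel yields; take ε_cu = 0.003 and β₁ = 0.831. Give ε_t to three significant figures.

a = A_s f_y/(0.85 f'_c b) = 103.94 mm.
β₁ = 0.831, so c = a/β₁ = 103.94/0.831 = 125.08 mm.
From the linear strain diagram with ε_cu = 0.003: ε_t = 0.003 (d − c)/c = 0.003 × (485 − 125.08)/125.08 = 0.00863.
Since ε_t ≥ 0.005, the section is tension-controlled.

ε_t ≈ 0.00863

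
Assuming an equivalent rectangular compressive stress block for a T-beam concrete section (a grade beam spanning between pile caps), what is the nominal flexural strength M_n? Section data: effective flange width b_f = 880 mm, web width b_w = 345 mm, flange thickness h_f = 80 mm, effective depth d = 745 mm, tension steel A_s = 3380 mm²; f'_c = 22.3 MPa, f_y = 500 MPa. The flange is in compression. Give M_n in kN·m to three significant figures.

Tension: T = A_s f_y = 3380 × 500 = 1690000 N.
Try a within the flange: a = T/(0.85 f'_c b_f) = 1690000/(0.85 × 22.3 × 880) = 101.32 mm.
a = 101.32 > h_f = 80 mm: the block extends into the web. Split into flange-overhang and web parts.
C_f = 0.85 f'_c (b_f − b_w) h_f = 0.85 × 22.3 × (880 − 345) × 80 = 811274 N.
Remaining web compression depth: a_w = (T − C_f)/(0.85 f'_c b_w) = (1690000 − 811274)/(0.85 × 22.3 × 345) = 134.37 mm.
M_n = C_f(d − h_f/2) + (T − C_f)(d − a_w/2) = 811274 × (745 − 40) + 878726 × (745 − 67.185) = 571.95 + 595.61 = 1167.56 × 10⁶ N·mm.
M_n = 1167.56 kN·m.

M_n ≈ 1170 kN·m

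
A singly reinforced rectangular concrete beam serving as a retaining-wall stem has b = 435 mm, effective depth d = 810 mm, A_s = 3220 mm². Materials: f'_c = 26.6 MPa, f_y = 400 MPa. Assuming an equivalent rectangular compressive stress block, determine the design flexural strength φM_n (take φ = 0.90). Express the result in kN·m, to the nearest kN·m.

T = A_s f_y = 3220 × 400 = 1288000 N = 1288 kN.
From C = T: a = T/(0.85 f'_c b) = 1288000/(0.85 × 26.6 × 435) = 130.96 mm.
M_n = T(d − a/2) = 1288 kN × (810 − 65.48) mm = 958.94 kN·m.
φM_n = 0.90 × 958.94 = 863.05 kN·m.

φM_n ≈ 863 kN·m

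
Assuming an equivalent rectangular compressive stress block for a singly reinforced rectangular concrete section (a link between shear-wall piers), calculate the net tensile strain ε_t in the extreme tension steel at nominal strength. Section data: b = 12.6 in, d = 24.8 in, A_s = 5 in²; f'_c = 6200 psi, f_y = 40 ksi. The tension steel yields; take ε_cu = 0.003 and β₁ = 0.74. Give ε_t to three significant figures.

ε_t ≈ 0.0153

a = A_s f_y/(0.85 f'_c b) = 3.012 in.
β₁ = 0.74, so c = a/β₁ = 3.012/0.74 = 4.070 in.
From the linear strain diagram with ε_cu = 0.003: ε_t = 0.003 (d − c)/c = 0.003 × (24.8 − 4.070)/4.070 = 0.0153.
Since ε_t ≥ 0.005, the section is tension-controlled.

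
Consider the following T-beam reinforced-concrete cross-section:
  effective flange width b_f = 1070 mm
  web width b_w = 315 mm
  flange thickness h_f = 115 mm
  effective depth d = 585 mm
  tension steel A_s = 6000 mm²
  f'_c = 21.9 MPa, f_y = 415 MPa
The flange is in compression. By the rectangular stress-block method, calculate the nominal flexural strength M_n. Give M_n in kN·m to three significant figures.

M_n ≈ 1300 kN·m

Tension: T = A_s f_y = 6000 × 415 = 2490000 N.
Try a within the flange: a = T/(0.85 f'_c b_f) = 2490000/(0.85 × 21.9 × 1070) = 125.01 mm.
a = 125.01 > h_f = 115 mm: the block extends into the web. Split into flange-overhang and web parts.
C_f = 0.85 f'_c (b_f − b_w) h_f = 0.85 × 21.9 × (1070 − 315) × 115 = 1616247 N.
Remaining web compression depth: a_w = (T − C_f)/(0.85 f'_c b_w) = (2490000 − 1616247)/(0.85 × 21.9 × 315) = 149.01 mm.
M_n = C_f(d − h_f/2) + (T − C_f)(d − a_w/2) = 1616247 × (585 − 57.5) + 873753 × (585 − 74.505) = 852.57 + 446.05 = 1298.62 × 10⁶ N·mm.
M_n = 1298.62 kN·m.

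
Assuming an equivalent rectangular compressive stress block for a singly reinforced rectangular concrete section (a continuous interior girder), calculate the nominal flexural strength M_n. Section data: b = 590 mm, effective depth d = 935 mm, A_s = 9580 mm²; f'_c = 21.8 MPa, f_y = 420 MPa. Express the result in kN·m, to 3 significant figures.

M_n ≈ 3020 kN·m

T = A_s f_y = 9580 × 420 = 4023600 N = 4023.6 kN.
From C = T: a = T/(0.85 f'_c b) = 4023600/(0.85 × 21.8 × 590) = 368.03 mm.
M_n = T(d − a/2) = 4023.6 kN × (935 − 184.015) mm = 3021.66 kN·m.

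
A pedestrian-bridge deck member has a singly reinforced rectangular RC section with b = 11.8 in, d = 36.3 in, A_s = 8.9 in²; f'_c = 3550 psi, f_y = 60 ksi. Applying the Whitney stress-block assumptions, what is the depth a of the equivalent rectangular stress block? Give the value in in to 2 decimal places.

a ≈ 15.00 in

T = A_s f_y = 8.9 × 60 = 534 kips.
a = T/(0.85 f'_c b) = 534/(0.85 × 3.55 × 11.8) = 15.00 in.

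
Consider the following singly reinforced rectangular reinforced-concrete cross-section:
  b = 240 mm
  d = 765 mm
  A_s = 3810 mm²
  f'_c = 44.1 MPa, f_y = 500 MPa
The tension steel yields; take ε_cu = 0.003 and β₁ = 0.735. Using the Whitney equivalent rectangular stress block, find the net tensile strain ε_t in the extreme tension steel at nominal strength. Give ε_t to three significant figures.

a = A_s f_y/(0.85 f'_c b) = 211.75 mm.
β₁ = 0.735, so c = a/β₁ = 211.75/0.735 = 288.10 mm.
From the linear strain diagram with ε_cu = 0.003: ε_t = 0.003 (d − c)/c = 0.003 × (765 − 288.10)/288.10 = 0.00497.
ε_t is between 0.004 and 0.005 — transition zone.

ε_t ≈ 0.00497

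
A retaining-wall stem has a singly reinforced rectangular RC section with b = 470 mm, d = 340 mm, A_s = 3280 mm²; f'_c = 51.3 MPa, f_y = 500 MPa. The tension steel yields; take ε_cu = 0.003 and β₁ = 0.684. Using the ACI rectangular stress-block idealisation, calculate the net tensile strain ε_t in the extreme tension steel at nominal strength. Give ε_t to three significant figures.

a = A_s f_y/(0.85 f'_c b) = 80.02 mm.
β₁ = 0.684, so c = a/β₁ = 80.02/0.684 = 116.99 mm.
From the linear strain diagram with ε_cu = 0.003: ε_t = 0.003 (d − c)/c = 0.003 × (340 − 116.99)/116.99 = 0.00572.
Since ε_t ≥ 0.005, the section is tension-controlled.

ε_t ≈ 0.00572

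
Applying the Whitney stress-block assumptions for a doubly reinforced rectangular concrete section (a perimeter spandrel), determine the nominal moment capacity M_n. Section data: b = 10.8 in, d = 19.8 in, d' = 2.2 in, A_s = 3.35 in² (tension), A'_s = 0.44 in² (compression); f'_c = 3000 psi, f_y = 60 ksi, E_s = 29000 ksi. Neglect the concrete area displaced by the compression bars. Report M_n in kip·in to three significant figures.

M_n ≈ 3370 kip·in

Assume both steels yield.
a = (A_s − A'_s) f_y/(0.85 f'_c b) = (3.35 − 0.44) × 60/(0.85 × 3 × 10.8) = 6.340 in.
c = a/β₁ = 6.340/0.85 = 7.459 in; ε'_s = 0.003(c − d')/c = 0.0021 ≥ ε_y = 0.0021, so the compression steel yields.
M_n = (A_s − A'_s) f_y (d − a/2) + A'_s f_y (d − d') = 174.6 × (19.8 − 3.17) + 26.4 × (19.8 − 2.2) = 2903.6 + 464.6 = 3368.2 kip·in.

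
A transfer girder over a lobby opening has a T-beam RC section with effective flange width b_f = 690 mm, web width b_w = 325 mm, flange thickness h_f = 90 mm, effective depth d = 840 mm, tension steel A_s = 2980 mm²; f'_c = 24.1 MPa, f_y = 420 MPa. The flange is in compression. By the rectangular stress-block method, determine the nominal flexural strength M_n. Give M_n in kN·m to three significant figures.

Tension: T = A_s f_y = 2980 × 420 = 1251600 N.
Try a within the flange: a = T/(0.85 f'_c b_f) = 1251600/(0.85 × 24.1 × 690) = 88.55 mm.
Since a = 88.55 ≤ h_f = 90 mm, the stress block lies entirely in the flange; analyse as a rectangular beam of width b_f.
M_n = T(d − a/2) = 1251600 × (840 − 44.275) = 995.93 × 10⁶ N·mm.
M_n = 995.93 kN·m.

M_n ≈ 996 kN·m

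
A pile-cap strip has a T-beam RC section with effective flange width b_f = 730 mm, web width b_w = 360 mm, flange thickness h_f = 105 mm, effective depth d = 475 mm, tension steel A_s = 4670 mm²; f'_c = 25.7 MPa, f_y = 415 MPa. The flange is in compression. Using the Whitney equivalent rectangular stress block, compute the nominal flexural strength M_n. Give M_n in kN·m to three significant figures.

Tension: T = A_s f_y = 4670 × 415 = 1938050 N.
Try a within the flange: a = T/(0.85 f'_c b_f) = 1938050/(0.85 × 25.7 × 730) = 121.53 mm.
a = 121.53 > h_f = 105 mm: the block extends into the web. Split into flange-overhang and web parts.
C_f = 0.85 f'_c (b_f − b_w) h_f = 0.85 × 25.7 × (730 − 360) × 105 = 848678 N.
Remaining web compression depth: a_w = (T − C_f)/(0.85 f'_c b_w) = (1938050 − 848678)/(0.85 × 25.7 × 360) = 138.52 mm.
M_n = C_f(d − h_f/2) + (T − C_f)(d − a_w/2) = 848678 × (475 − 52.5) + 1089372 × (475 − 69.26) = 358.57 + 442.00 = 800.57 × 10⁶ N·mm.
M_n = 800.57 kN·m.

M_n ≈ 801 kN·m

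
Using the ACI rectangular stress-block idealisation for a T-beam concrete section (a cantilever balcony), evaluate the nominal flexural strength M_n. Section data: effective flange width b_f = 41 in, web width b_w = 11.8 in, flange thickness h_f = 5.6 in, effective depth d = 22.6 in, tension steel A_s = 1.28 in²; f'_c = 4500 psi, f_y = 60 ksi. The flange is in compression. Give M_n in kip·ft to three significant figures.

M_n ≈ 143 kip·ft

Tension: T = A_s f_y = 1.28 × 60 = 76.8 kips.
Try a within the flange: a = T/(0.85 f'_c b_f) = 76.8/(0.85 × 4.5 × 41) = 0.490 in.
Since a = 0.490 ≤ h_f = 5.6 in, the stress block lies entirely in the flange; analyse as a rectangular beam of width b_f.
M_n = T(d − a/2) = 76.8 × (22.6 − 0.245) = 1716.9 kip·in.
M_n = 1716.9/12 = 143.08 kip·ft.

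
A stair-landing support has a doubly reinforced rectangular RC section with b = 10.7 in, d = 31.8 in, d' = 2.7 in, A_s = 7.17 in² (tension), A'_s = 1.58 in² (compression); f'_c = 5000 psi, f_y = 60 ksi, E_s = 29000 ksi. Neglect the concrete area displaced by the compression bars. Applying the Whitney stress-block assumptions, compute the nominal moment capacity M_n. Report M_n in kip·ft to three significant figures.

M_n ≈ 1020 kip·ft

Assume both steels yield.
a = (A_s − A'_s) f_y/(0.85 f'_c b) = (7.17 − 1.58) × 60/(0.85 × 5 × 10.7) = 7.375 in.
c = a/β₁ = 7.375/0.8 = 9.219 in; ε'_s = 0.003(c − d')/c = 0.0021 ≥ ε_y = 0.0021, so the compression steel yields.
M_n = (A_s − A'_s) f_y (d − a/2) + A'_s f_y (d − d') = 335.4 × (31.8 − 3.6875) + 94.8 × (31.8 − 2.7) = 9428.9 + 2758.7 = 12187.6 kip·in = 12187.6/12 = 1015.63 kip·ft.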